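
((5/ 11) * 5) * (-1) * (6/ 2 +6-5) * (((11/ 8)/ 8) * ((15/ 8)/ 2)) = -375/ 256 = -1.46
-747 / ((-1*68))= 747 / 68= 10.99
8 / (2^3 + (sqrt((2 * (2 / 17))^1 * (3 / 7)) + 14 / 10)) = 223720 / 262571 - 400 * sqrt(357) / 262571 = 0.82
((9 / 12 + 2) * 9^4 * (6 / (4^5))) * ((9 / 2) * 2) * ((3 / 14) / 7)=5845851 / 200704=29.13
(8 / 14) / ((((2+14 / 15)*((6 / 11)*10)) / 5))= 5 / 28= 0.18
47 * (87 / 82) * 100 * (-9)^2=16560450 / 41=403913.41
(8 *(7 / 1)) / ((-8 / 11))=-77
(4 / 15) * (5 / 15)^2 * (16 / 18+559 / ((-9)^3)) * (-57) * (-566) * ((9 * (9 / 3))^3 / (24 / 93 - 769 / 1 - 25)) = -59340572 / 20505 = -2893.96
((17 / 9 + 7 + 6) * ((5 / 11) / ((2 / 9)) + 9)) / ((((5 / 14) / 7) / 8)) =1418256 / 55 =25786.47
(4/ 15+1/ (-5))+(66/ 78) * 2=343/ 195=1.76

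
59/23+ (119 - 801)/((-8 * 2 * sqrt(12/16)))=59/23+ 341 * sqrt(3)/12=51.78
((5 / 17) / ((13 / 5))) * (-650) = -1250 / 17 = -73.53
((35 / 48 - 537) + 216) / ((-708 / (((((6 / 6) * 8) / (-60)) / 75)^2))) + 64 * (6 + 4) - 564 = 817209015373 / 10752750000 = 76.00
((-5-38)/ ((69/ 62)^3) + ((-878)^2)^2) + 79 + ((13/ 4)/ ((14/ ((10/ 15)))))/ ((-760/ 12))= 1038572857006209211903/ 1747667880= 594262141503.80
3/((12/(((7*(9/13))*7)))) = 441/52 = 8.48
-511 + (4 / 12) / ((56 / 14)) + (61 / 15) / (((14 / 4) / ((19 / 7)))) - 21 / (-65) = -19394351 / 38220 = -507.44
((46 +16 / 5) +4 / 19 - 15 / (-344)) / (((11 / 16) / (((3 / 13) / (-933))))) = -3232322 / 181672205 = -0.02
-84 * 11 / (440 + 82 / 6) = -2772 / 1361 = -2.04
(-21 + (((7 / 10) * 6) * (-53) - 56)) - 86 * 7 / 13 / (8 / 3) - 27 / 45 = -82567 / 260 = -317.57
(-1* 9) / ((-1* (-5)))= -9 / 5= -1.80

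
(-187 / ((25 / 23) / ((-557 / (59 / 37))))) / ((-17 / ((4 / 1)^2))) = -83425232 / 1475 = -56559.48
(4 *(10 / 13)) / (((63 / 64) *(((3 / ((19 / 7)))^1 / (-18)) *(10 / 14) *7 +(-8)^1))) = -97280 / 258531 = -0.38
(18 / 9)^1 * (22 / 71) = 44 / 71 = 0.62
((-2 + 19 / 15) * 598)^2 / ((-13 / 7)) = -23299276 / 225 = -103552.34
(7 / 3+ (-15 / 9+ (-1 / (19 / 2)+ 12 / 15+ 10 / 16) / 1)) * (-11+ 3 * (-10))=-185689 / 2280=-81.44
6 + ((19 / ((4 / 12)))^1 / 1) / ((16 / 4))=81 / 4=20.25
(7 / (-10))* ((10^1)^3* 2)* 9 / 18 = -700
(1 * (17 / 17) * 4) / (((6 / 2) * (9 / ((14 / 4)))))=14 / 27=0.52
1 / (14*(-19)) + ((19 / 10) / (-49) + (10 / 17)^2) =408278 / 1345295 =0.30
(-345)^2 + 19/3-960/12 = 356854/3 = 118951.33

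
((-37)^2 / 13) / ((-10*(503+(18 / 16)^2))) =-43808 / 2097745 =-0.02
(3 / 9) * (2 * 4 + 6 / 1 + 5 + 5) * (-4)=-32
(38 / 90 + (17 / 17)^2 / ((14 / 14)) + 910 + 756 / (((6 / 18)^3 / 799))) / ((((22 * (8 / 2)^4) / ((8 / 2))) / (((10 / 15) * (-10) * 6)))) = -33361567 / 72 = -463355.10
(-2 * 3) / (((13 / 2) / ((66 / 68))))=-198 / 221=-0.90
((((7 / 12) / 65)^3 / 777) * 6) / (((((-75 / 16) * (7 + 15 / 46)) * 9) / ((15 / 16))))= -1127 / 66568374990000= -0.00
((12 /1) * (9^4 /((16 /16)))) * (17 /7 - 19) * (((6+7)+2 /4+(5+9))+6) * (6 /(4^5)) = -114732207 /448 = -256098.68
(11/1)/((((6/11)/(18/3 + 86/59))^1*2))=13310/177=75.20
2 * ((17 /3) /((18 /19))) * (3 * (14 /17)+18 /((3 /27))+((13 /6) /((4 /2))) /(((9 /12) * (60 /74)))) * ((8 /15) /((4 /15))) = 14498843 /3645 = 3977.73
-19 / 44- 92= -4067 / 44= -92.43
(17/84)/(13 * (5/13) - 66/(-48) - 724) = -34/120561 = -0.00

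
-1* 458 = -458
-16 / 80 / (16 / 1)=-1 / 80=-0.01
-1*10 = -10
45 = 45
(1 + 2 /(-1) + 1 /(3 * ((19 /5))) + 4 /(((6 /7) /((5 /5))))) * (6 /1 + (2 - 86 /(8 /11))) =-15729 /38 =-413.92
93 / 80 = 1.16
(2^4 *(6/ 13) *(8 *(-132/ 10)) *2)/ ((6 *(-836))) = 384/ 1235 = 0.31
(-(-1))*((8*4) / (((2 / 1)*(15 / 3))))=16 / 5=3.20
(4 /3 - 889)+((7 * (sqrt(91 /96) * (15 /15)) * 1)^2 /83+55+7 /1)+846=166475 /7968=20.89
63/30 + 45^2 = 2027.10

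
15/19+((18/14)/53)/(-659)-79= -363310825/4645291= -78.21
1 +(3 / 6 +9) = 21 / 2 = 10.50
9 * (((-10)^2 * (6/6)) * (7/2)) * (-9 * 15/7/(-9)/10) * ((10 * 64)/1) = 432000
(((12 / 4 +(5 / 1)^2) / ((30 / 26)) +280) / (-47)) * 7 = -45.32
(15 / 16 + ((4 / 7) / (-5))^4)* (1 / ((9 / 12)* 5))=22513471 / 90037500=0.25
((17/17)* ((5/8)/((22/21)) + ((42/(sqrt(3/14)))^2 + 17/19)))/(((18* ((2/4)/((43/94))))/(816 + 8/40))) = 87846135727/257184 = 341569.21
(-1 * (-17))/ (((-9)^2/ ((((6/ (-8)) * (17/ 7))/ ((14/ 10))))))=-1445/ 5292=-0.27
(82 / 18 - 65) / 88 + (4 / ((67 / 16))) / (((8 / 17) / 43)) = 86.60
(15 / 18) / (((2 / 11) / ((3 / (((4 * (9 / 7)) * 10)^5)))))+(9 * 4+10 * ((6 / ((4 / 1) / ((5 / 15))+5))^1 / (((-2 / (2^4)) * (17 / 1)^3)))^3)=101459343667367416547508604397 / 2818315099027878485114880000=36.00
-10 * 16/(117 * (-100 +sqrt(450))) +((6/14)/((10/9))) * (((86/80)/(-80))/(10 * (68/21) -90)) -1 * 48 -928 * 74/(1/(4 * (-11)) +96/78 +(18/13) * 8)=-34280133726566658773/6080293327680000 +16 * sqrt(2)/7449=-5637.90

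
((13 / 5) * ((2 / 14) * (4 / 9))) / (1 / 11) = 572 / 315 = 1.82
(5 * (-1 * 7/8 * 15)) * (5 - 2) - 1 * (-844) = 5177/8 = 647.12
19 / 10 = 1.90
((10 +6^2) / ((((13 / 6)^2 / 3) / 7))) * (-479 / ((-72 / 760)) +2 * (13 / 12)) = 175906668 / 169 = 1040867.86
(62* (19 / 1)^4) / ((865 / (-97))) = -783750494 / 865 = -906069.94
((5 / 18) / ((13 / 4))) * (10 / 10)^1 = 10 / 117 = 0.09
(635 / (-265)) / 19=-127 / 1007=-0.13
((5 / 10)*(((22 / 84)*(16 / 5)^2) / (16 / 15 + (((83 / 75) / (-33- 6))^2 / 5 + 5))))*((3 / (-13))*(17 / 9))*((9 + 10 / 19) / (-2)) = 7920198000 / 17258579681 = 0.46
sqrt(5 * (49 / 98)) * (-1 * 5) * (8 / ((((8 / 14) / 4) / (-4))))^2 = -125440 * sqrt(10) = -396676.11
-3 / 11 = -0.27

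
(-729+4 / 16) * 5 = -14575 / 4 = -3643.75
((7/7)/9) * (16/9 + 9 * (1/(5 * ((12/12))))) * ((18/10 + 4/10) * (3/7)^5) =759/60025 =0.01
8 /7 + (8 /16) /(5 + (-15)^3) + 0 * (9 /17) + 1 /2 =77503 /47180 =1.64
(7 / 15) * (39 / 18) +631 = 56881 / 90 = 632.01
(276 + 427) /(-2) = -703 /2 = -351.50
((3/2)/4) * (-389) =-1167/8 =-145.88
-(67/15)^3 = -300763/3375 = -89.11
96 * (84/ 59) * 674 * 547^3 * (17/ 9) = 1680268967492864/ 59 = 28479135042251.93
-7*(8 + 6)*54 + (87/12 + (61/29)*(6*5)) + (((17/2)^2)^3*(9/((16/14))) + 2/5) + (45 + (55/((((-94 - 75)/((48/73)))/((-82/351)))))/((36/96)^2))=2859450043081948931/964441520640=2964876.54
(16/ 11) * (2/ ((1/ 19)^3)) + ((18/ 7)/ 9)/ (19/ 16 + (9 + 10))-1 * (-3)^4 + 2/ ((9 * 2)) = 4448258392/ 223839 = 19872.58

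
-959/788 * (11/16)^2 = -116039/201728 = -0.58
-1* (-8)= 8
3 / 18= 1 / 6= 0.17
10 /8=5 /4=1.25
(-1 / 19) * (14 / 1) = -0.74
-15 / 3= -5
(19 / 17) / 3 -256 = -13037 / 51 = -255.63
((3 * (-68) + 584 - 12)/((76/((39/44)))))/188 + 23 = 904613/39292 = 23.02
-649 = -649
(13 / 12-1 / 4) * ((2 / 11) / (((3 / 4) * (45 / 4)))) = 16 / 891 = 0.02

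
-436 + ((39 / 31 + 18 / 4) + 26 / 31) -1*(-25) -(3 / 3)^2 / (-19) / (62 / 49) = -238169 / 589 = -404.36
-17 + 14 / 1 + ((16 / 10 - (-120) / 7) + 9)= 866 / 35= 24.74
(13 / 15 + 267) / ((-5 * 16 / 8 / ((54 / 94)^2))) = -488187 / 55225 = -8.84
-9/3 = -3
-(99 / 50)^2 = -9801 / 2500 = -3.92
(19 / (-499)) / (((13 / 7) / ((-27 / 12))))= 1197 / 25948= 0.05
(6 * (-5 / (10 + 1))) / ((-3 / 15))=150 / 11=13.64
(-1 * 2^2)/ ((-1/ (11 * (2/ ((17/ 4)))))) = 352/ 17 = 20.71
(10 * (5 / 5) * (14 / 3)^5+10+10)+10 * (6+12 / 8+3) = 22257.67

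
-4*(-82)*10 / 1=3280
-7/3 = -2.33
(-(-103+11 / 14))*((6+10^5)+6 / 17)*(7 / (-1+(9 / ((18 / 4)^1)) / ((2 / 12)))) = 1216427274 / 187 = 6504958.68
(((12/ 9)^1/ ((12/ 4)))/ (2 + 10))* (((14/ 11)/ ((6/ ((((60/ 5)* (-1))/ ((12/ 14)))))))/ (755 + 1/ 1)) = -7/ 48114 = -0.00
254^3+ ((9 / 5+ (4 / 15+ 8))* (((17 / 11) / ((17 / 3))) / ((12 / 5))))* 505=2163168703 / 132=16387641.69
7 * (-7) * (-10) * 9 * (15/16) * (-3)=-99225/8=-12403.12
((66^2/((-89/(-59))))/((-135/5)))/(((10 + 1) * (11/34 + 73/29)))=-2559656/747867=-3.42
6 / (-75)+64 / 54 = 1.11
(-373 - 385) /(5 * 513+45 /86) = -65188 /220635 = -0.30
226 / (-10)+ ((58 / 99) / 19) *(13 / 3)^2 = -1863967 / 84645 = -22.02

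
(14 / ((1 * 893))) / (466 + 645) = 14 / 992123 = 0.00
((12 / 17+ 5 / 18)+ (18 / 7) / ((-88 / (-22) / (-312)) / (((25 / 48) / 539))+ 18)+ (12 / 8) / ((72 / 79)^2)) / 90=1054064087 / 28463581440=0.04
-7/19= -0.37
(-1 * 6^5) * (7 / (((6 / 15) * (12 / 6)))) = -68040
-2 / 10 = -1 / 5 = -0.20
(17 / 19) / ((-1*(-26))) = 17 / 494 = 0.03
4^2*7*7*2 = 1568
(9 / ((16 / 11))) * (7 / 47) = 693 / 752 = 0.92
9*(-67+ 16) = -459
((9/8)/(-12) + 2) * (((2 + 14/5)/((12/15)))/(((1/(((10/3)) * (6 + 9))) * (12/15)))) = 22875/32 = 714.84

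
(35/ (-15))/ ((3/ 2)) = -14/ 9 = -1.56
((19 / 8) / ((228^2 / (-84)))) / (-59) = 7 / 107616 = 0.00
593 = 593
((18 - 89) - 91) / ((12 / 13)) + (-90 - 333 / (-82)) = -10719 / 41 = -261.44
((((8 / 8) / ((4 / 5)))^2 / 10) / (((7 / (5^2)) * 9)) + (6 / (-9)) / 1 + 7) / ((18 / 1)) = 12893 / 36288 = 0.36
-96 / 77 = -1.25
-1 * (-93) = 93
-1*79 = -79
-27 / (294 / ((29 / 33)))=-87 / 1078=-0.08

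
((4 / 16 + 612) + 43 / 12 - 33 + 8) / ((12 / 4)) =3545 / 18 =196.94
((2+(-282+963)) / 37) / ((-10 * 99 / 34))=-11611 / 18315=-0.63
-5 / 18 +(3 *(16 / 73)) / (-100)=-0.28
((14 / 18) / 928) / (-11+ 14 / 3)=-7 / 52896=-0.00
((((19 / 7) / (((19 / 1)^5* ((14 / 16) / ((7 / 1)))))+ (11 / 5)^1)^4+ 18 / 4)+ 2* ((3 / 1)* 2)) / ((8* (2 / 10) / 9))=311069772869242578154312764843 / 1385095667951716847204162000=224.58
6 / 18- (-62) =187 / 3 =62.33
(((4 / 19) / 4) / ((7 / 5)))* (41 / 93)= 205 / 12369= 0.02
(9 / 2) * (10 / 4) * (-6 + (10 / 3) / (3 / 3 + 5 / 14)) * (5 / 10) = -19.93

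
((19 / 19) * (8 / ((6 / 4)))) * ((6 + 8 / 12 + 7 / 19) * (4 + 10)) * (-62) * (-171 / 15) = 5569088 / 15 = 371272.53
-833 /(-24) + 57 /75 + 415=270281 /600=450.47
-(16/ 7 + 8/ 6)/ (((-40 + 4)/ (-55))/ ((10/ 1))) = -10450/ 189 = -55.29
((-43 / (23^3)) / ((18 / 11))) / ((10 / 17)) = -0.00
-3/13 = -0.23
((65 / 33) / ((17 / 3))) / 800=13 / 29920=0.00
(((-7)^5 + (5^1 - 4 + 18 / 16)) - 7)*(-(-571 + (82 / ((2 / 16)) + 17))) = 1714811.25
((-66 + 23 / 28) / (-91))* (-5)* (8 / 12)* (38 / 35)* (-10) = 25.92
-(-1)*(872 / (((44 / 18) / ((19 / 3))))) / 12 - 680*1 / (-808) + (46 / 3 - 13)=191.45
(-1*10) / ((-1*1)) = 10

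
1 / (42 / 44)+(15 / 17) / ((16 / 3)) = 6929 / 5712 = 1.21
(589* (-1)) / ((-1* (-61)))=-589 / 61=-9.66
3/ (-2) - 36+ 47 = 19/ 2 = 9.50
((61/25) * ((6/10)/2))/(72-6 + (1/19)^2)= 66063/5956750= 0.01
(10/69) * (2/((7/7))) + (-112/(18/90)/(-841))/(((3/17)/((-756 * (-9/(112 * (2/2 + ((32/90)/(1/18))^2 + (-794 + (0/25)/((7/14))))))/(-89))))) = 3164140720/10788809709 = 0.29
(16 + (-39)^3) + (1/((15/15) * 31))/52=-95596435/1612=-59303.00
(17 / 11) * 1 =17 / 11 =1.55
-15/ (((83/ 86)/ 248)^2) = -6823253760/ 6889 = -990456.34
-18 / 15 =-6 / 5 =-1.20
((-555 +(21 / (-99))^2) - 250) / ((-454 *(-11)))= -0.16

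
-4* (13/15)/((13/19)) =-76/15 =-5.07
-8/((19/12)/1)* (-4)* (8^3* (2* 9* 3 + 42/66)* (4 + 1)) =590807040/209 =2826827.94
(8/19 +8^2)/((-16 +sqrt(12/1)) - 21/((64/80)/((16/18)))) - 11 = -415105/32813 - 2754 *sqrt(3)/32813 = -12.80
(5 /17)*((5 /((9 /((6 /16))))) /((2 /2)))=25 /408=0.06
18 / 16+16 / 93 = 965 / 744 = 1.30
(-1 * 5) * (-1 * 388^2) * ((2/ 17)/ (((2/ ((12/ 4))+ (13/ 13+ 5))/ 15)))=3387240/ 17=199249.41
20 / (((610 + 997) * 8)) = 5 / 3214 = 0.00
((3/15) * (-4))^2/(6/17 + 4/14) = 1.00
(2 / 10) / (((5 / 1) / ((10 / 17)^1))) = 2 / 85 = 0.02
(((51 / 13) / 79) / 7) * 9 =459 / 7189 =0.06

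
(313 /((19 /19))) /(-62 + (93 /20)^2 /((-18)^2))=-4507200 /891839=-5.05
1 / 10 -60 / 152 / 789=2486 / 24985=0.10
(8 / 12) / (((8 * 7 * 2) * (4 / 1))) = 1 / 672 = 0.00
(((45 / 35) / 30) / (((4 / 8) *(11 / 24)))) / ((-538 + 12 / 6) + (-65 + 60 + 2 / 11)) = -8 / 23135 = -0.00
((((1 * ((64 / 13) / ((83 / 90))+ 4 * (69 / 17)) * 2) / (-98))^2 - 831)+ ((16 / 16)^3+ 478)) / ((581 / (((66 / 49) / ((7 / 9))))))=-1.05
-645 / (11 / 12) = -7740 / 11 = -703.64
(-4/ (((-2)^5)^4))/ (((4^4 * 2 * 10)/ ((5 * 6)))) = -3/ 134217728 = -0.00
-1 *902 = -902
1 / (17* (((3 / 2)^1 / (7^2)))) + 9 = 557 / 51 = 10.92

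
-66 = -66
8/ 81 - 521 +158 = -362.90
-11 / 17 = -0.65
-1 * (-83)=83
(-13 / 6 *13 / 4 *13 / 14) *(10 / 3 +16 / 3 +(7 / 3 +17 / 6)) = -182351 / 2016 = -90.45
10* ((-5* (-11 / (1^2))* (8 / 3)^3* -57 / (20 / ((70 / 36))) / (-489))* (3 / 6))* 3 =2340800 / 13203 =177.29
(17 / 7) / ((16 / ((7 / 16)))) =17 / 256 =0.07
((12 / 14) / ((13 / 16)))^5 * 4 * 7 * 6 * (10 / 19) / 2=978447237120 / 16938015367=57.77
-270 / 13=-20.77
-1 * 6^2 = -36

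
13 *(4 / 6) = 26 / 3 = 8.67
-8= -8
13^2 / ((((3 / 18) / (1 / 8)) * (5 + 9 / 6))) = 39 / 2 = 19.50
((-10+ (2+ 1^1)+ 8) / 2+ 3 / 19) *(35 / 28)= 125 / 152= 0.82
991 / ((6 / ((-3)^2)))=2973 / 2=1486.50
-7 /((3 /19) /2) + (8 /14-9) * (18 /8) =-107.63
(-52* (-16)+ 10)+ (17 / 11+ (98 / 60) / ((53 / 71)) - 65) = 13655029 / 17490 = 780.73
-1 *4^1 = -4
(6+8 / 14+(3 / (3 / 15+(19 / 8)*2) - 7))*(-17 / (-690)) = 697 / 159390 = 0.00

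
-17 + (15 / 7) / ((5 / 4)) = -107 / 7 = -15.29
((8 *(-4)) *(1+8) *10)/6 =-480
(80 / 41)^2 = 6400 / 1681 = 3.81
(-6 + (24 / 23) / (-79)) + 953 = 1720675 / 1817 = 946.99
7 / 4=1.75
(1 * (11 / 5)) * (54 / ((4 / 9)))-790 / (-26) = 38699 / 130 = 297.68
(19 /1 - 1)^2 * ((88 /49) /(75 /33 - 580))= -313632 /311395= -1.01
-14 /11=-1.27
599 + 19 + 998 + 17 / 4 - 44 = 6305 / 4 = 1576.25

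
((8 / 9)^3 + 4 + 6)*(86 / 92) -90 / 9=73 / 16767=0.00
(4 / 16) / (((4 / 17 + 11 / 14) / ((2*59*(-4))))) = -28084 / 243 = -115.57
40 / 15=8 / 3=2.67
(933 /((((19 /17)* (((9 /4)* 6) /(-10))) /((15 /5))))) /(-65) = 21148 /741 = 28.54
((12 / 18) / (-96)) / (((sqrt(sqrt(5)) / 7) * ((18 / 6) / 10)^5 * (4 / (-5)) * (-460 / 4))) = -4375 * 5^(3 / 4) / 100602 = -0.15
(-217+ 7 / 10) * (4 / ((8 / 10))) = -2163 / 2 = -1081.50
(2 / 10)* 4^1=4 / 5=0.80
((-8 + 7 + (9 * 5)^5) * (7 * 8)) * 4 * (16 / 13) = 661348796416 / 13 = 50872984339.69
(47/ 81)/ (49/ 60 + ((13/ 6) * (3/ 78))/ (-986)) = 0.71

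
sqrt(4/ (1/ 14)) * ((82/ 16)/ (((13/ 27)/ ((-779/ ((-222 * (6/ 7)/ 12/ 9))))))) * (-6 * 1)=-54328239 * sqrt(14)/ 962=-211307.34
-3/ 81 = -1/ 27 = -0.04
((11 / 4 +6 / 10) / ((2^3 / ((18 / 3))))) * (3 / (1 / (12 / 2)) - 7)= 2211 / 80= 27.64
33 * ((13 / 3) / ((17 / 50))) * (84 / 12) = 50050 / 17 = 2944.12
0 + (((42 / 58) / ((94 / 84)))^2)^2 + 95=328479203199071 / 3451305657361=95.18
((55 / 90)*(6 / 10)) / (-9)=-11 / 270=-0.04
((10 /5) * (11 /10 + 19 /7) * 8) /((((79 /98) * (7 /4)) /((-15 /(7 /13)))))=-666432 /553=-1205.12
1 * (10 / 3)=10 / 3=3.33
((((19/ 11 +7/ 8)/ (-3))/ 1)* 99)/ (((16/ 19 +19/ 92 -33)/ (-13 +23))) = 500365/ 18617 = 26.88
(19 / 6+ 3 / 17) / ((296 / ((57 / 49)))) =6479 / 493136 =0.01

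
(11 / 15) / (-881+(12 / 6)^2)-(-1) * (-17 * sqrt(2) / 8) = -17 * sqrt(2) / 8-11 / 13155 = -3.01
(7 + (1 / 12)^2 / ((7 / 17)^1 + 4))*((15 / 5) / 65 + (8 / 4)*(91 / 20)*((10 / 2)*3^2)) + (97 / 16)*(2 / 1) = 1347649399 / 468000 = 2879.59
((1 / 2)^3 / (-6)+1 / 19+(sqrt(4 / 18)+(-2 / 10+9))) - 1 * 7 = 2.30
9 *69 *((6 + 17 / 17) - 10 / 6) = 3312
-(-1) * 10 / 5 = 2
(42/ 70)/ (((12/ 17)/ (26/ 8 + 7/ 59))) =2703/ 944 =2.86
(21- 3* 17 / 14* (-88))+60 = 2811 / 7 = 401.57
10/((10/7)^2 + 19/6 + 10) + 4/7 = 38464/31297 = 1.23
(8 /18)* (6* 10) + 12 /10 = 418 /15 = 27.87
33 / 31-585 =-18102 / 31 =-583.94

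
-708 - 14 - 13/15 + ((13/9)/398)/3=-38839561/53730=-722.87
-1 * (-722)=722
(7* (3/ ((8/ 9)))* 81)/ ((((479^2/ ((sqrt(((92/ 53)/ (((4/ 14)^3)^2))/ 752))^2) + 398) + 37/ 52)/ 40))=10770509475180/ 7664409597163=1.41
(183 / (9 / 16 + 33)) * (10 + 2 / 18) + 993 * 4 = 6487708 / 1611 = 4027.13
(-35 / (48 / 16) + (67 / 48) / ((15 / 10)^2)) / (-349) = 1193 / 37692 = 0.03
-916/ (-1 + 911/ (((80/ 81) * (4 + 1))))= -366400/ 73391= -4.99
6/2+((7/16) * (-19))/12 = 443/192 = 2.31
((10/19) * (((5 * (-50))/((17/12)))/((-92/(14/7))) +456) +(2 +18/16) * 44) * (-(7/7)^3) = -5638895/14858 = -379.52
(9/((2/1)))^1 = 9/2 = 4.50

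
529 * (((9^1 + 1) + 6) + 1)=8993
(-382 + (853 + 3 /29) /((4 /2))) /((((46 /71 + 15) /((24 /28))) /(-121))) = -6054312 /20503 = -295.29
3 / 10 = 0.30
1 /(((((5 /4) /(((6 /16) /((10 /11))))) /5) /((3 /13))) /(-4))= -99 /65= -1.52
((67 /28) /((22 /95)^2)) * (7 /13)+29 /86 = 26365961 /1082224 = 24.36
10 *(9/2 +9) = 135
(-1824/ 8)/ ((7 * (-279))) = 76/ 651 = 0.12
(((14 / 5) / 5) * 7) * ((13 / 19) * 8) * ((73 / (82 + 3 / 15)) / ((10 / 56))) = 20832448 / 195225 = 106.71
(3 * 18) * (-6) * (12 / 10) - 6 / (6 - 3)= -1954 / 5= -390.80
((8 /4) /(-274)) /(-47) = 1 /6439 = 0.00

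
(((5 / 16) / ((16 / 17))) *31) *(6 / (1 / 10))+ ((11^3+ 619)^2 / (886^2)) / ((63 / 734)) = 59259032075 / 87919552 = 674.01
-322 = -322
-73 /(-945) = 73 /945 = 0.08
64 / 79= 0.81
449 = 449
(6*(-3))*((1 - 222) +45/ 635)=505044/ 127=3976.72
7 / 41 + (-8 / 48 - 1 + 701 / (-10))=-43724 / 615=-71.10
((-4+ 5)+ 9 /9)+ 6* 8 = 50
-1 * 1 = -1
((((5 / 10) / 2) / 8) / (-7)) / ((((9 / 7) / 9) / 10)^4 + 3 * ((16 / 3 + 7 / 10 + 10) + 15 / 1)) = -214375 / 4470662002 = -0.00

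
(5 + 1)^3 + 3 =219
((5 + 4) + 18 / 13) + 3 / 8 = 10.76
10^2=100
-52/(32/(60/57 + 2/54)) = -7267/4104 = -1.77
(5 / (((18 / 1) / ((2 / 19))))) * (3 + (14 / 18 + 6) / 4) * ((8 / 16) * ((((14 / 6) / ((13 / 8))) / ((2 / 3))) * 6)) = 455 / 513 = 0.89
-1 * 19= -19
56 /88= 7 /11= 0.64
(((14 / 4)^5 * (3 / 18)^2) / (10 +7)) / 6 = 16807 / 117504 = 0.14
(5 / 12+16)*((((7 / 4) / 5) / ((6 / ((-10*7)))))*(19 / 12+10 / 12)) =-279937 / 1728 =-162.00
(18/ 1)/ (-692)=-9/ 346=-0.03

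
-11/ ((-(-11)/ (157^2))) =-24649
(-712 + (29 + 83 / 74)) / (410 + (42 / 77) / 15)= -2775245 / 1668848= -1.66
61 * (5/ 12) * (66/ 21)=3355/ 42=79.88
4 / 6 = 0.67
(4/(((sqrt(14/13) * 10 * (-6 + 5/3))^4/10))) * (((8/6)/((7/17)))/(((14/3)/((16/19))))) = 5508/963701375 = 0.00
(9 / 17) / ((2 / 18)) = 4.76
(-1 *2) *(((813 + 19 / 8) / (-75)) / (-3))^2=-42549529 / 1620000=-26.27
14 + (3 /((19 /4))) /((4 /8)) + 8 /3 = 1022 /57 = 17.93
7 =7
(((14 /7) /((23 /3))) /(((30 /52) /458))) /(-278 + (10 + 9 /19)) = -34808 /44965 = -0.77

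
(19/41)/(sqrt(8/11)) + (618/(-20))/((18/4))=-103/15 + 19 * sqrt(22)/164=-6.32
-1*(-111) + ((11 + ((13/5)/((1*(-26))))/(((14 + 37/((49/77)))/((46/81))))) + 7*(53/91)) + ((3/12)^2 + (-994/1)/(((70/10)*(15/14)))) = -272038103/42541200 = -6.39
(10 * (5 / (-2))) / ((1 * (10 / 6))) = -15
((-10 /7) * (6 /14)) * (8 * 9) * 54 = -2380.41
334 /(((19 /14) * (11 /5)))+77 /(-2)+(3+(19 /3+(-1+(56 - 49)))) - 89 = -377 /1254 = -0.30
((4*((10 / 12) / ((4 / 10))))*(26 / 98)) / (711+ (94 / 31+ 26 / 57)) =191425 / 61862549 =0.00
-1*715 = -715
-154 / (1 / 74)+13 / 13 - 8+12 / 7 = -79809 / 7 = -11401.29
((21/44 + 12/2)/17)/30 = 19/1496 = 0.01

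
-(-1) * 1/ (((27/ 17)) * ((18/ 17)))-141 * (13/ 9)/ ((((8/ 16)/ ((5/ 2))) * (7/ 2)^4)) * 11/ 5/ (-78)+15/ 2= 4834439/ 583443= 8.29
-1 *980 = -980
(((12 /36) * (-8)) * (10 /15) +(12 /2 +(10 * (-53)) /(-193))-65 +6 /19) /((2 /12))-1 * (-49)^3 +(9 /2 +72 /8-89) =2579232959 /22002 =117227.20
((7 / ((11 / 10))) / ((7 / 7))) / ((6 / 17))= 595 / 33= 18.03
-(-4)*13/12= 4.33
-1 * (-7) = 7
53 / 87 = 0.61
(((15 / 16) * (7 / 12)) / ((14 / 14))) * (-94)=-1645 / 32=-51.41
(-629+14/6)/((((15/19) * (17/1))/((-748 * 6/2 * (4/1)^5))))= 321880064/3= 107293354.67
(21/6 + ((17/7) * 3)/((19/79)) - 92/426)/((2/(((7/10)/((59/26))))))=24731473/4775460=5.18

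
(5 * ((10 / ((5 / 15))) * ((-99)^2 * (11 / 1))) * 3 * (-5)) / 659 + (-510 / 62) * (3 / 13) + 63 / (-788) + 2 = -77033003349379 / 209274676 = -368095.20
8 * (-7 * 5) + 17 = -263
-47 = -47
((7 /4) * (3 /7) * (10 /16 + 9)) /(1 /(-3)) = -693 /32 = -21.66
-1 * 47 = -47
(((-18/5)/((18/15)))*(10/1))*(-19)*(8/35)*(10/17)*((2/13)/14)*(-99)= -902880/10829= -83.38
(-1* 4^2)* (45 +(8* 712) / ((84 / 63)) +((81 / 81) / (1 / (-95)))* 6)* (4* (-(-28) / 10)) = -3357312 / 5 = -671462.40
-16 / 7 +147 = 1013 / 7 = 144.71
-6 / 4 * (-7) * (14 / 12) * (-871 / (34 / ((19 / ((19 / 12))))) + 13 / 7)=-254527 / 68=-3743.04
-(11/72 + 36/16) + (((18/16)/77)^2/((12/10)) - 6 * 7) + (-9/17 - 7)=-6030009505/116113536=-51.93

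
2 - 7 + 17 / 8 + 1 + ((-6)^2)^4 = 13436913 / 8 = 1679614.12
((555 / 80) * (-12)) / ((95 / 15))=-999 / 76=-13.14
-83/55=-1.51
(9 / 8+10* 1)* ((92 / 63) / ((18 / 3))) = 2047 / 756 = 2.71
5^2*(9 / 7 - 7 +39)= 5825 / 7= 832.14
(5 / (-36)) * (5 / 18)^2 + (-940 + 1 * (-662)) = -18685853 / 11664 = -1602.01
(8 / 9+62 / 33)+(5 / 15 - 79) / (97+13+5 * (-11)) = 662 / 495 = 1.34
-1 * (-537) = 537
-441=-441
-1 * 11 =-11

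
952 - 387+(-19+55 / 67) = 546.82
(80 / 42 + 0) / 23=40 / 483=0.08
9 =9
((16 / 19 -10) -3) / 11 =-21 / 19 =-1.11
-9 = -9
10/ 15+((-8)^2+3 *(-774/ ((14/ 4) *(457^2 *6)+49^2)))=425654827/ 6582345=64.67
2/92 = 1/46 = 0.02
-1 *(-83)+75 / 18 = 523 / 6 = 87.17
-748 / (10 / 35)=-2618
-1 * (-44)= 44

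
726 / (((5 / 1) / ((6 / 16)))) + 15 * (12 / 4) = 1989 / 20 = 99.45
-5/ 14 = -0.36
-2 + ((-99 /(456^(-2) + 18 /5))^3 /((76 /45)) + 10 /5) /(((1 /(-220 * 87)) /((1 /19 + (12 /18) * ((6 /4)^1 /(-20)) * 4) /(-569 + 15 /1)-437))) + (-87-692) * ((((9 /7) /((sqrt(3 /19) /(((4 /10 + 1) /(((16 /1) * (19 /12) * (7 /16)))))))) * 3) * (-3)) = -28417738089903329854437576977525926 /275957169552519702202451 + 13284 * sqrt(57) /35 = -102978796837.32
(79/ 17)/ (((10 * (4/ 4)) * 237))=1/ 510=0.00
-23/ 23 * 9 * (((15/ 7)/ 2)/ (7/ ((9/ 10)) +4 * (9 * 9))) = -1215/ 41804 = -0.03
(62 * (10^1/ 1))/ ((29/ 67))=41540/ 29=1432.41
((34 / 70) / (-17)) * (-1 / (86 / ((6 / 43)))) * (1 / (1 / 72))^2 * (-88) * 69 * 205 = -3871701504 / 12943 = -299134.78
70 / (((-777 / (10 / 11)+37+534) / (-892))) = 624400 / 2837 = 220.09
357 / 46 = 7.76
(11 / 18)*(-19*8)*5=-4180 / 9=-464.44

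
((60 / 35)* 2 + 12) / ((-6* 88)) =-9 / 308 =-0.03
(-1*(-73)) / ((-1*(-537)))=73 / 537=0.14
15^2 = 225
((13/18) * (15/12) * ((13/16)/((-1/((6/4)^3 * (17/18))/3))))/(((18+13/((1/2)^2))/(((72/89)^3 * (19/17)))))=-2340819/39478264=-0.06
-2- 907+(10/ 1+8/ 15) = -898.47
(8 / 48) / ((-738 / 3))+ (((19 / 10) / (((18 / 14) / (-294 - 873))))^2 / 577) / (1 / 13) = 356672559163 / 5322825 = 67008.13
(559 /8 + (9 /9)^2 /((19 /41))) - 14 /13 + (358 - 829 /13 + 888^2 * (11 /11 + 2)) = 4675210441 /1976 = 2365997.19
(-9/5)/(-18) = 1/10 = 0.10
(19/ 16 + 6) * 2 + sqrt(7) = sqrt(7) + 115/ 8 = 17.02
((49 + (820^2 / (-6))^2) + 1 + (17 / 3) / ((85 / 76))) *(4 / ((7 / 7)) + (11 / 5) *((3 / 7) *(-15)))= -40125806375938 / 315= -127383512304.57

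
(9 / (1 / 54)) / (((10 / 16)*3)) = 1296 / 5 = 259.20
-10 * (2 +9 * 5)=-470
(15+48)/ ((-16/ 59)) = -3717/ 16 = -232.31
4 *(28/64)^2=49/64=0.77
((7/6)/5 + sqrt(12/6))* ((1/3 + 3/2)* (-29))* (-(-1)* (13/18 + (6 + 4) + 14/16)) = -266365* sqrt(2)/432 - 372911/2592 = -1015.85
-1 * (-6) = 6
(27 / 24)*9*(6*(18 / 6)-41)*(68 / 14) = -31671 / 28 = -1131.11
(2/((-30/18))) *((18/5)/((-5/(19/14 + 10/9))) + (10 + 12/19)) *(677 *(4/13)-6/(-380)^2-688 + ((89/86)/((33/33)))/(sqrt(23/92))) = 1702580556032271/335490837500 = 5074.89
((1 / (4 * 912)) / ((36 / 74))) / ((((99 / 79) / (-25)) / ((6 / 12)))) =-73075 / 13001472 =-0.01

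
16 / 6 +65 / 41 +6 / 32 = 8737 / 1968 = 4.44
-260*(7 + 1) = -2080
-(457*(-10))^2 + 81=-20884819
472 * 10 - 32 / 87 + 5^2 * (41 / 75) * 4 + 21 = 417191 / 87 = 4795.30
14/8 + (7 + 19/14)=283/28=10.11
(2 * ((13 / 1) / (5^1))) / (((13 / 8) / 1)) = 16 / 5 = 3.20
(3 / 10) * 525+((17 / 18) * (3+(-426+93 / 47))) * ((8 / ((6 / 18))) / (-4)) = 239069 / 94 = 2543.29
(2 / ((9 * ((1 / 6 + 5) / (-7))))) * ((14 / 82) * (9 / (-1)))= 588 / 1271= 0.46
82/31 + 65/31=147/31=4.74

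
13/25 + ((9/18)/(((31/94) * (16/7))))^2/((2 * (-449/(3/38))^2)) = 1862072481105329/3580908570675200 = 0.52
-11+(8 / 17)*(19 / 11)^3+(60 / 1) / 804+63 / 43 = -458612653 / 65188387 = -7.04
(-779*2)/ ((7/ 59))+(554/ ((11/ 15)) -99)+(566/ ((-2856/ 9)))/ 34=-2220904979/ 178024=-12475.31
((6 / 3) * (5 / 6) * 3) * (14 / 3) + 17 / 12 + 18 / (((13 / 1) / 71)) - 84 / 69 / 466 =34291513 / 278668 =123.06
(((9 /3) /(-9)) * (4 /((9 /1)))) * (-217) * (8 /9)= 6944 /243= 28.58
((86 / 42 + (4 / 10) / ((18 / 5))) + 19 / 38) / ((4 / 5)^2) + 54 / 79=770489 / 159264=4.84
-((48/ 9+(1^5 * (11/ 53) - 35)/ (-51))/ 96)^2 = -1836025/ 467597376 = -0.00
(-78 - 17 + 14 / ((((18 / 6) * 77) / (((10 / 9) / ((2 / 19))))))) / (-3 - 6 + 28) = -1475 / 297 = -4.97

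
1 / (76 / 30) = 15 / 38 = 0.39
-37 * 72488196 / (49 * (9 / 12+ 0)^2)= -4768112448 / 49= -97308417.31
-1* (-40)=40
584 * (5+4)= 5256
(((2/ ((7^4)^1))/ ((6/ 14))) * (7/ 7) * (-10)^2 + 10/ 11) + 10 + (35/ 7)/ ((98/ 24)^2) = 903520/ 79233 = 11.40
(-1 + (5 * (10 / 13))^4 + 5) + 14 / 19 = 121320490 / 542659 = 223.57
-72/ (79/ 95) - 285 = -29355/ 79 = -371.58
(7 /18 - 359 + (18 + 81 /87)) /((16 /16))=-177313 /522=-339.68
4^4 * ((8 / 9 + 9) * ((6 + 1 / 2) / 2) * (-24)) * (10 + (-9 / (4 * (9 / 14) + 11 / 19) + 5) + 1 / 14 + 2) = -24697377536 / 8799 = -2806839.13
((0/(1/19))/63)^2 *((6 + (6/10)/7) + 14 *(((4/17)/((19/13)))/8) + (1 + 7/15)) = 0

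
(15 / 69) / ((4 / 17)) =85 / 92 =0.92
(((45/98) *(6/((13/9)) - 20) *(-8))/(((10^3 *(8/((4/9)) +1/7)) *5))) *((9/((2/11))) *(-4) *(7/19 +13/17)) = -67177836/466613875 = -0.14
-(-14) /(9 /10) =140 /9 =15.56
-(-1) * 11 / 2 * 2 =11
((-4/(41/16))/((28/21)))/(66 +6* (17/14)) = -112/7011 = -0.02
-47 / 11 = -4.27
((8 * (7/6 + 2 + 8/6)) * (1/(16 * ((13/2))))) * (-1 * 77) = -693/26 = -26.65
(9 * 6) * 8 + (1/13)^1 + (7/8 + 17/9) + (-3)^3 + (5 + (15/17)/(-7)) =45969821/111384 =412.71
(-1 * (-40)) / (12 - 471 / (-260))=10400 / 3591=2.90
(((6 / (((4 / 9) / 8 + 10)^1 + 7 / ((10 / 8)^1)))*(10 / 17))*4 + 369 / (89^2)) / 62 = 0.02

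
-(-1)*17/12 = 17/12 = 1.42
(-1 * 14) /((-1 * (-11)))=-14 /11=-1.27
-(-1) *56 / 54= 28 / 27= 1.04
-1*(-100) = 100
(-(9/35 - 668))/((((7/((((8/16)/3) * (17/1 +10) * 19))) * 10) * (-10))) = -3996441/49000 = -81.56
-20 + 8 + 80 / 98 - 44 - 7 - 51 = -5546 / 49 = -113.18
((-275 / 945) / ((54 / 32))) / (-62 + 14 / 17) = 187 / 66339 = 0.00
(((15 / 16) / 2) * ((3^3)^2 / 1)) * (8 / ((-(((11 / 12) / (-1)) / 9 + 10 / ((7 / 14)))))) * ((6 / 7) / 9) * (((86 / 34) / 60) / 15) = -94041 / 2557310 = -0.04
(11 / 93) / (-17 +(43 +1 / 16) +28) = 176 / 80445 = 0.00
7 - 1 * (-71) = 78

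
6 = 6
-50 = -50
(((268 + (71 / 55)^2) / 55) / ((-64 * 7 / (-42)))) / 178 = 2447223 / 947672000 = 0.00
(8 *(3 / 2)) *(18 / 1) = 216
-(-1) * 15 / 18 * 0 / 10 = 0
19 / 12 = 1.58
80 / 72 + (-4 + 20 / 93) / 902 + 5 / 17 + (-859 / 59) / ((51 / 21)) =-52708216 / 11473317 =-4.59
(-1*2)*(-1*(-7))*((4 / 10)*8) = -224 / 5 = -44.80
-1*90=-90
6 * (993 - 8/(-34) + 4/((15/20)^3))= 920494/153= 6016.30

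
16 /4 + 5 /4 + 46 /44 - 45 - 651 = -30347 /44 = -689.70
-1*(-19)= 19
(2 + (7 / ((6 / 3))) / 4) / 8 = 23 / 64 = 0.36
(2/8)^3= 1/64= 0.02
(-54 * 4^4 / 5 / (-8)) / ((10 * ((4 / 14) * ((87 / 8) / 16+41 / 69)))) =26707968 / 281275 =94.95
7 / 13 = 0.54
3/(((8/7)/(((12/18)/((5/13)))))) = 91/20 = 4.55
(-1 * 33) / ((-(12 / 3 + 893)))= 11 / 299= 0.04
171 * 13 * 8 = 17784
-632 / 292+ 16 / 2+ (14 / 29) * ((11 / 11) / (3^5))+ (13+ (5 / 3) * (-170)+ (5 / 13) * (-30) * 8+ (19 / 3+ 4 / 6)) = -2339346418 / 6687603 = -349.80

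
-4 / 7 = -0.57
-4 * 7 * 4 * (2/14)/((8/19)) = -38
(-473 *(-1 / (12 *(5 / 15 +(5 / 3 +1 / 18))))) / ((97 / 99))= 140481 / 7178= 19.57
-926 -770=-1696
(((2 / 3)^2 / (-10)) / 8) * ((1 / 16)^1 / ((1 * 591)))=-1 / 1702080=-0.00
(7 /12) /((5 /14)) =49 /30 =1.63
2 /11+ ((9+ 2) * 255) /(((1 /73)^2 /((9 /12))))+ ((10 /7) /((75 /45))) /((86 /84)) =11210884.77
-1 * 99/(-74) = 99/74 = 1.34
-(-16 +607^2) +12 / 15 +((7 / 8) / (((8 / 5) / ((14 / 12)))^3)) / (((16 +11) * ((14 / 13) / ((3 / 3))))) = -88010609555909 / 238878720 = -368432.19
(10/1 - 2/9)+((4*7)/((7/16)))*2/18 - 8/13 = 1904/117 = 16.27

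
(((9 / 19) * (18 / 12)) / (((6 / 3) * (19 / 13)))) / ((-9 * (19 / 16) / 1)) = -156 / 6859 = -0.02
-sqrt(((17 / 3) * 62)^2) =-1054 / 3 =-351.33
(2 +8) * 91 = 910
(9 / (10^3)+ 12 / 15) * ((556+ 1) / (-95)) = -450613 / 95000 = -4.74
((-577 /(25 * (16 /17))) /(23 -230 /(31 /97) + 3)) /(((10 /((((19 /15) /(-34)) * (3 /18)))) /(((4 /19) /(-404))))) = 17887 /1563770880000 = 0.00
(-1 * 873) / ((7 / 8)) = -6984 / 7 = -997.71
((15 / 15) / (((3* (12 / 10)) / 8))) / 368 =5 / 828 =0.01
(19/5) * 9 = 171/5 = 34.20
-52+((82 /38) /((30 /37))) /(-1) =-54.66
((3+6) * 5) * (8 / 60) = 6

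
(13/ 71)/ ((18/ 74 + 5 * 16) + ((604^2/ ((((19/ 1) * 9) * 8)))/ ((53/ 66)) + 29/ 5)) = 0.00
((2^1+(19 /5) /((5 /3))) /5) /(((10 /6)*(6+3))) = 0.06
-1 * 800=-800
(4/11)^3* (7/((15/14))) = 6272/19965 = 0.31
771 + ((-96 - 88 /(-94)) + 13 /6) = 191225 /282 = 678.10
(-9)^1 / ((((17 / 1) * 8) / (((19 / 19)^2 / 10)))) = -9 / 1360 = -0.01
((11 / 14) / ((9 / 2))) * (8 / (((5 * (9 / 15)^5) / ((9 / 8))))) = 4.04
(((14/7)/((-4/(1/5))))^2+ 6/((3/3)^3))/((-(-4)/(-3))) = -4.51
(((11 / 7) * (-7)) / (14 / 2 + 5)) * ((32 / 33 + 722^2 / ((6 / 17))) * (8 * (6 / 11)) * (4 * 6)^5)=-517465304727552 / 11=-47042300429777.45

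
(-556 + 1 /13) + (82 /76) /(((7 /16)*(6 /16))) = -2849461 /5187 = -549.35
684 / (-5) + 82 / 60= -4063 / 30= -135.43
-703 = -703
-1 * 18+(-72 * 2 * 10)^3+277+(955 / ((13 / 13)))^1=-2985982786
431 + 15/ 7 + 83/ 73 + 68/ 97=21560697/ 49567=434.98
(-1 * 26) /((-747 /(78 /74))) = 338 /9213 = 0.04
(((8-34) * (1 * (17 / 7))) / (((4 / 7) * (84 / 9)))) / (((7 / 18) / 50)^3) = -60415875000 / 2401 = -25162796.75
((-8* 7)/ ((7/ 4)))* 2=-64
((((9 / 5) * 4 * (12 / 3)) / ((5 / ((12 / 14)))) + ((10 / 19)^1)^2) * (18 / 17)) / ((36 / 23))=3788146 / 1073975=3.53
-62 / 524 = -31 / 262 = -0.12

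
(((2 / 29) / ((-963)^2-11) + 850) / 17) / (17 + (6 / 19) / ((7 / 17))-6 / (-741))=19761929429879 / 7025371626551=2.81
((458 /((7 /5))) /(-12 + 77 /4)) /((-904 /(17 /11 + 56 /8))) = -107630 /252329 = -0.43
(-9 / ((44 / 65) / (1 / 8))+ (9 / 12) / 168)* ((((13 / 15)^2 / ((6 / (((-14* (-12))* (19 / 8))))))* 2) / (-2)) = 3278431 / 39600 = 82.79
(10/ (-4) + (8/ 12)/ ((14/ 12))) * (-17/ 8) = 4.10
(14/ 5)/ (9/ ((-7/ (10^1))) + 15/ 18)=-588/ 2525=-0.23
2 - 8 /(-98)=102 /49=2.08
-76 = -76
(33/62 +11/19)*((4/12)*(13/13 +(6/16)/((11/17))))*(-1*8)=-16541/3534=-4.68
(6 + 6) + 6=18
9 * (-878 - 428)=-11754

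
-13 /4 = -3.25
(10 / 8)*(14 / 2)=35 / 4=8.75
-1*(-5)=5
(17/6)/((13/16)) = 136/39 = 3.49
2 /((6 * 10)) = 1 /30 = 0.03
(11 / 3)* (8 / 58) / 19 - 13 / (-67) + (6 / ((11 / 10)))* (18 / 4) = 30171577 / 1218261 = 24.77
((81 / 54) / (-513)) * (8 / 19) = -4 / 3249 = -0.00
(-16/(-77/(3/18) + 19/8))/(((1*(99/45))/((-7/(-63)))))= 640/364023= 0.00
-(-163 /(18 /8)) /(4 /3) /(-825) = -163 /2475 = -0.07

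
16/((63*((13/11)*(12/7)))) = 44/351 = 0.13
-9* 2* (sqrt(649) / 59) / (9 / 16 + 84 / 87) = -5.09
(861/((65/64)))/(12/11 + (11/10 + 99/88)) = 4849152/18967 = 255.66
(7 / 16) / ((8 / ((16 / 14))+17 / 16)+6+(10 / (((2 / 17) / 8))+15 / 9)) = 21 / 33395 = 0.00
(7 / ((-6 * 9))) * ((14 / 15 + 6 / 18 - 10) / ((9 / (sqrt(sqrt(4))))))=917 * sqrt(2) / 7290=0.18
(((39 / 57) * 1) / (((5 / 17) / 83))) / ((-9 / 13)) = -238459 / 855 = -278.90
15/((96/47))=235/32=7.34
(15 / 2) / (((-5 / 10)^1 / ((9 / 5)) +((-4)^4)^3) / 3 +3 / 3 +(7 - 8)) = 405 / 301989883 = 0.00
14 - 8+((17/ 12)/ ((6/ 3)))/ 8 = 1169/ 192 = 6.09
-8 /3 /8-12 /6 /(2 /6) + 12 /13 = -211 /39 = -5.41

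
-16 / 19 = -0.84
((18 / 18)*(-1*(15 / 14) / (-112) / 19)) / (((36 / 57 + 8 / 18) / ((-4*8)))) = -135 / 9016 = -0.01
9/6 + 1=5/2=2.50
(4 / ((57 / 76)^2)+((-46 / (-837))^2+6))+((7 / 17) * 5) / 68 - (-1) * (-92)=-63861813149 / 809857764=-78.86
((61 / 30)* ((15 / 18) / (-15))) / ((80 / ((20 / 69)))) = -61 / 149040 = -0.00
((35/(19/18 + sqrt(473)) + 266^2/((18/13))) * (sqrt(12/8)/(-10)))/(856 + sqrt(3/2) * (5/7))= 98 * sqrt(6) * (-295659 * sqrt(473) - 312287)/(45 * (19 + 18 * sqrt(473)) * (5 * sqrt(6) + 11984))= -7.30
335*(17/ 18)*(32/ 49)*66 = 2004640/ 147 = 13637.01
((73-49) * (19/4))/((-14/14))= -114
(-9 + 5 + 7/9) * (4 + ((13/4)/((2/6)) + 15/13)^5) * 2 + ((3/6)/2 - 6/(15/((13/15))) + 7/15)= -42487816200715043/42772953600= -993333.70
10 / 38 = 5 / 19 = 0.26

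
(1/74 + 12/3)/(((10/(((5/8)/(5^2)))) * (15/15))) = 297/29600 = 0.01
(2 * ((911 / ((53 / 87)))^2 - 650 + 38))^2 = 157751235764698197924 / 7890481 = 19992600674749.51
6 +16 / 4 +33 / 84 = 291 / 28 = 10.39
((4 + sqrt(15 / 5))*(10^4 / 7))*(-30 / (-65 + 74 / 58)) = 362500*sqrt(3) / 539 + 1450000 / 539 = 3855.04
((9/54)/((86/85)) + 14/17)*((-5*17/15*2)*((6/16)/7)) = -8669/14448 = -0.60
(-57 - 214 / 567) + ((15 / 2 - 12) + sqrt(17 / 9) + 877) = sqrt(17) / 3 + 924349 / 1134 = 816.50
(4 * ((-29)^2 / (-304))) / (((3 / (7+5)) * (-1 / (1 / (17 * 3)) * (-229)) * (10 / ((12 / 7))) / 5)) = -1682 / 517769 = -0.00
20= 20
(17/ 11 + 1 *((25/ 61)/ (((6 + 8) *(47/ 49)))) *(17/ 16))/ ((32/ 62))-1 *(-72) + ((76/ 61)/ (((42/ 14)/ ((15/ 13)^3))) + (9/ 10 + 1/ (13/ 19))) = 13845236595811/ 177374179840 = 78.06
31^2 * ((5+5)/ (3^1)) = 3203.33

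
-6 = -6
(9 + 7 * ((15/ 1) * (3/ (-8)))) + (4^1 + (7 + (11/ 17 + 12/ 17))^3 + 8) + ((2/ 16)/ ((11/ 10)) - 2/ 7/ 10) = 8542163011/ 15132040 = 564.51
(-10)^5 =-100000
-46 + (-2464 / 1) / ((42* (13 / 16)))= -4610 / 39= -118.21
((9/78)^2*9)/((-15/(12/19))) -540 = -8669781/16055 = -540.01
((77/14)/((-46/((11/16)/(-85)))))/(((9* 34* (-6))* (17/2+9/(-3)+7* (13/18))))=-0.00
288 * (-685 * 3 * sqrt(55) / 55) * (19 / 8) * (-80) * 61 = 1371885120 * sqrt(55) / 11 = 924924759.22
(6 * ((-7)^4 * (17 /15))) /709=81634 /3545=23.03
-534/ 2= -267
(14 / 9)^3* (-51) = -46648 / 243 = -191.97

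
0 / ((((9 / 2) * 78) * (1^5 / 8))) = 0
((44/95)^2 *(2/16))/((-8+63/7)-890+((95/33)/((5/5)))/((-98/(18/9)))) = -195657/6487206100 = -0.00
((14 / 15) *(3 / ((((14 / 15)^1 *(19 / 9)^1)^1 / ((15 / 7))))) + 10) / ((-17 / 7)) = -1735 / 323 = -5.37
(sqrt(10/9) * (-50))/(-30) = 1.76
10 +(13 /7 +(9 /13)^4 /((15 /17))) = 12113068 /999635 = 12.12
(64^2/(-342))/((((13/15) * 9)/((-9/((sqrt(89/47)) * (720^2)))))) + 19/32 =8 * sqrt(4183)/26709345 + 19/32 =0.59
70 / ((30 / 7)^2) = 343 / 90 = 3.81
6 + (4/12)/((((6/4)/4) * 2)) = 58/9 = 6.44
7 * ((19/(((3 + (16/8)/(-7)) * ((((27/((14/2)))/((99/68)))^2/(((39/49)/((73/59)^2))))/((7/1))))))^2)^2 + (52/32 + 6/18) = 36333977185112374943388335121689335/29863396569178048095069431463936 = 1216.67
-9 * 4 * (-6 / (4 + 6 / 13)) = 1404 / 29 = 48.41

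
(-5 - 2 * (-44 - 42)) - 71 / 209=34832 / 209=166.66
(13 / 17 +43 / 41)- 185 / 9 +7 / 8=-17.87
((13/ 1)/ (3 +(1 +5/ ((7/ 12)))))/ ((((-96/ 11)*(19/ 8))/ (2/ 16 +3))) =-2275/ 14592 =-0.16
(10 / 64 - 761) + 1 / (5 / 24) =-120967 / 160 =-756.04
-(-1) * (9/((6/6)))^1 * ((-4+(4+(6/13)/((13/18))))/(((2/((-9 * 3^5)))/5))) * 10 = -53144100/169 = -314462.13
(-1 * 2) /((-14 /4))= 4 /7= 0.57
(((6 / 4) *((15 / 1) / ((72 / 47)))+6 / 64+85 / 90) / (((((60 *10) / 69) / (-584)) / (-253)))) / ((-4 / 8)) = -1923860323 / 3600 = -534405.65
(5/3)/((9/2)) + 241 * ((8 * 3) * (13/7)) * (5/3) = 3383710/189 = 17903.23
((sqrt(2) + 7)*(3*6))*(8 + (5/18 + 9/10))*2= 1652*sqrt(2)/5 + 11564/5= 2780.06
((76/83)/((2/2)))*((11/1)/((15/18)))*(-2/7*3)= -10.36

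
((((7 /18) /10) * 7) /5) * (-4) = -49 /225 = -0.22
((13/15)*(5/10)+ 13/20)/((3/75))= 325/12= 27.08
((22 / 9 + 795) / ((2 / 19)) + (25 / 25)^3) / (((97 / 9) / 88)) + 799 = 62662.55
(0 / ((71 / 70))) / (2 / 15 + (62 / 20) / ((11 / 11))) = 0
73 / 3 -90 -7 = -218 / 3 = -72.67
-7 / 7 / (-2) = 1 / 2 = 0.50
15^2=225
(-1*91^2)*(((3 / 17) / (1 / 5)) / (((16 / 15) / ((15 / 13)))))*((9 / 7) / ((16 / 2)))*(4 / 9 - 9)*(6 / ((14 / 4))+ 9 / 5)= 83108025 / 2176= 38193.03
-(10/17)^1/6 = -5/51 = -0.10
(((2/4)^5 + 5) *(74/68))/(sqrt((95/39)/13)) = 77441 *sqrt(285)/103360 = 12.65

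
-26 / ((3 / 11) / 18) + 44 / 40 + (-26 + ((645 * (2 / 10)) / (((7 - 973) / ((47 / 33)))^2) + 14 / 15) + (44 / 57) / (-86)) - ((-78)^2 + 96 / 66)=-10828321569229519 / 1383735040380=-7825.43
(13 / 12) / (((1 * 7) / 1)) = 13 / 84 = 0.15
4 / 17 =0.24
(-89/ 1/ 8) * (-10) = 445/ 4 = 111.25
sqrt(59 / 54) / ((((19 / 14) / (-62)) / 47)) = -2244.36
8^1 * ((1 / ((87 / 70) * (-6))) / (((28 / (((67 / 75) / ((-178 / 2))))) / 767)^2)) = -2640829321 / 32561250750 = -0.08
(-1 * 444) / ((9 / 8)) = -1184 / 3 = -394.67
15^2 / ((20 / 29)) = 1305 / 4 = 326.25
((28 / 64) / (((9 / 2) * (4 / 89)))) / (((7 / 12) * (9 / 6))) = 89 / 36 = 2.47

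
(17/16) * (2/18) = 17/144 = 0.12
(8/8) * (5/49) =5/49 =0.10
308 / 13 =23.69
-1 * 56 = -56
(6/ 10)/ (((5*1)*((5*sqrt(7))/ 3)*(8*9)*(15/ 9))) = 3*sqrt(7)/ 35000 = 0.00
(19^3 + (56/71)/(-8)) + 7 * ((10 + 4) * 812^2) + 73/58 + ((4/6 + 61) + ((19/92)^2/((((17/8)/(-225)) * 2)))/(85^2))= 4149776275068499357/64215523716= 64622633.83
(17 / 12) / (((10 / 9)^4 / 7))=260253 / 40000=6.51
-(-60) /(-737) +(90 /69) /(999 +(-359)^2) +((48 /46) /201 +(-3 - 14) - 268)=-62762260865 /220159588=-285.08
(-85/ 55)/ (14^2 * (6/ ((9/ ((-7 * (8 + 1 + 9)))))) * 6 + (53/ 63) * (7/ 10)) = 90/ 5752681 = 0.00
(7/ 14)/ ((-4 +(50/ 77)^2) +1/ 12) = -35574/ 248663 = -0.14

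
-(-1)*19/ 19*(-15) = -15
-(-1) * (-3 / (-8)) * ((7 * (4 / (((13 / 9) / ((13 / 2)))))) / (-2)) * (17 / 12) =-1071 / 32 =-33.47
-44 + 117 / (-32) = -1525 / 32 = -47.66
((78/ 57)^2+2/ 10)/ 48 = 1247/ 28880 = 0.04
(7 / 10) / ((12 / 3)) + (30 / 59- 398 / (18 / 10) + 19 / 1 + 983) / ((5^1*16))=105589 / 10620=9.94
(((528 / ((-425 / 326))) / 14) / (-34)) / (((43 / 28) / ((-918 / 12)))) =-774576 / 18275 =-42.38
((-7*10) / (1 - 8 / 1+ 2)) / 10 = 7 / 5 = 1.40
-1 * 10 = -10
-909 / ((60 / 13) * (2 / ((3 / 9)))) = -1313 / 40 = -32.82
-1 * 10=-10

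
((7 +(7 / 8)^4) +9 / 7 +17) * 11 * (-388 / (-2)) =791499533 / 14336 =55210.63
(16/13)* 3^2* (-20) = -221.54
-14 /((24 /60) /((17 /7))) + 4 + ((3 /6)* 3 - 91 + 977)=1613 /2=806.50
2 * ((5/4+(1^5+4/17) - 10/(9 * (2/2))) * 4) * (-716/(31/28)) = -33720736/4743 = -7109.58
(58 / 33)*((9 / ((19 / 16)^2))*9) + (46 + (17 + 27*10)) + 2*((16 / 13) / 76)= 22403779 / 51623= 433.99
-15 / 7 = -2.14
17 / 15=1.13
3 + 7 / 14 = 7 / 2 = 3.50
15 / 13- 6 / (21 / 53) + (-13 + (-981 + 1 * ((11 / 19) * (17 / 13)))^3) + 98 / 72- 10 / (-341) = -1219682878273594053667 / 1294928470836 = -941892085.74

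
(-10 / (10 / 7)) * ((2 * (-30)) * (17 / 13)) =7140 / 13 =549.23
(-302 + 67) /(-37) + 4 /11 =2733 /407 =6.71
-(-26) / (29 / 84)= 2184 / 29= 75.31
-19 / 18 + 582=10457 / 18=580.94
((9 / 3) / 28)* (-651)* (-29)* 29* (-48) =-2815668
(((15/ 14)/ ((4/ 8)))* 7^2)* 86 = 9030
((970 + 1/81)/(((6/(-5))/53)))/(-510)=4164263/49572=84.00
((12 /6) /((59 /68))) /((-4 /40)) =-1360 /59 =-23.05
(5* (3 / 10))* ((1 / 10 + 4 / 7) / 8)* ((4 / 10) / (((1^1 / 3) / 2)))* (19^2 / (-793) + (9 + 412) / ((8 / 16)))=254.27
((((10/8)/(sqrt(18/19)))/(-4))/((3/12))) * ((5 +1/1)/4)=-1.93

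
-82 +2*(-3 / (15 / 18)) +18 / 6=-431 / 5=-86.20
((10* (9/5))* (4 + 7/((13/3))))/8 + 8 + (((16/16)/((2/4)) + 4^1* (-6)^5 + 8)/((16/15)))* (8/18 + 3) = -31320767/312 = -100387.07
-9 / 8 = -1.12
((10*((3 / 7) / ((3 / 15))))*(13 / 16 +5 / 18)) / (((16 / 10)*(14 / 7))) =19625 / 2688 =7.30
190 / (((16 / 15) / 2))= 1425 / 4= 356.25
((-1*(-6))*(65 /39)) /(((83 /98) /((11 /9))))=10780 /747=14.43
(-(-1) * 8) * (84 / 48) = 14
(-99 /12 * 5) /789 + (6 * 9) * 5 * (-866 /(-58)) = 4031.33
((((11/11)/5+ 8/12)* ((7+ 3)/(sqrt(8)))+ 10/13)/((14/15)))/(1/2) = 150/91+ 65* sqrt(2)/14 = 8.21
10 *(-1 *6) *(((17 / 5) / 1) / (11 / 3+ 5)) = -306 / 13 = -23.54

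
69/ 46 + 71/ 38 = 64/ 19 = 3.37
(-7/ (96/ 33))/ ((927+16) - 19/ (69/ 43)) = -5313/ 2056000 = -0.00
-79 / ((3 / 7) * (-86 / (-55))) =-30415 / 258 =-117.89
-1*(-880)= 880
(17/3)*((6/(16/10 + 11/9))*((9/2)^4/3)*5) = 8365275/1016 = 8233.54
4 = 4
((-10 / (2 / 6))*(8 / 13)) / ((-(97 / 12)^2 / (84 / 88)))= 362880 / 1345487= 0.27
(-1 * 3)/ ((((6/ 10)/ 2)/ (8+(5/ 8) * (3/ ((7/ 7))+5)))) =-130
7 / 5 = 1.40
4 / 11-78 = -854 / 11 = -77.64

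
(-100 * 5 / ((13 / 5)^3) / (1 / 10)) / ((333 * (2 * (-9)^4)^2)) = -156250 / 31493024130321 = -0.00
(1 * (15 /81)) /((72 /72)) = 5 /27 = 0.19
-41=-41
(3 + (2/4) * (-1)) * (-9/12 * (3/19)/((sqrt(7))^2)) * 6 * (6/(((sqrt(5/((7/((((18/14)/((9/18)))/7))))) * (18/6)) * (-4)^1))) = 9 * sqrt(70)/304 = 0.25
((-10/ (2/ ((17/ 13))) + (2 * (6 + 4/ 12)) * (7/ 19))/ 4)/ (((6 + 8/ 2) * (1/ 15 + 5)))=-73/ 7904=-0.01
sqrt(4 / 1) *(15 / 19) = 30 / 19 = 1.58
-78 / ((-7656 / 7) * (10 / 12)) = 273 / 3190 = 0.09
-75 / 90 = -5 / 6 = -0.83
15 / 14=1.07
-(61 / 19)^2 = -10.31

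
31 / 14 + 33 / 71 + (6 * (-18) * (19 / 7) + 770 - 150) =327559 / 994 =329.54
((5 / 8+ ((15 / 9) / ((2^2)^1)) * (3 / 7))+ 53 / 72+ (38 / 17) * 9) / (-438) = -23195 / 469098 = -0.05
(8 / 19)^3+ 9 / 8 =65827 / 54872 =1.20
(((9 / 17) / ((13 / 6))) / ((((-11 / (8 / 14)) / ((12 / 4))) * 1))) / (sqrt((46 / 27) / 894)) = -5832 * sqrt(3427) / 391391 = -0.87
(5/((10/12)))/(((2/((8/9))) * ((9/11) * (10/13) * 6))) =286/405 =0.71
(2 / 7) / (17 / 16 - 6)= -32 / 553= -0.06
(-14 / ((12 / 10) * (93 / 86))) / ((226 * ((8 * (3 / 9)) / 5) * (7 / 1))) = -1075 / 84072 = -0.01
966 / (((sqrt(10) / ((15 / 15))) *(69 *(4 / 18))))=63 *sqrt(10) / 10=19.92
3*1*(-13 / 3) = -13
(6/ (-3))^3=-8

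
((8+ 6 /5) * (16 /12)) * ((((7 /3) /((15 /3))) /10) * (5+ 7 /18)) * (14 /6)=218638 /30375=7.20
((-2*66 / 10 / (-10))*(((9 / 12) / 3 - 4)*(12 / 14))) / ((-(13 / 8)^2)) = 9504 / 5915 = 1.61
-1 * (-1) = 1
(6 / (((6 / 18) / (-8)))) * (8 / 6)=-192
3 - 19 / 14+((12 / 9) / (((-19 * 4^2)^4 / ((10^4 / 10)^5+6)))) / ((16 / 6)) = 3500098218246165 / 59785019392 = 58544.74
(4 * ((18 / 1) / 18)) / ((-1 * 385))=-4 / 385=-0.01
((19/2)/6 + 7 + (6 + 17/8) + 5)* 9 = 1563/8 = 195.38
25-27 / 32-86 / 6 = 943 / 96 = 9.82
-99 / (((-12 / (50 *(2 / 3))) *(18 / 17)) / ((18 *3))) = 14025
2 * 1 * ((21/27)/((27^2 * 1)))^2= 98/43046721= 0.00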